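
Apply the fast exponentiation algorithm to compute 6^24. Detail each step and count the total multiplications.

Computing 6^24 by squaring (build up from 6^1; each line after the first costs one multiplication):

6^1 = 6
6^2 = (6^1)^2 = 6^2 = 36
6^3 = 6 * 6^2 = 6 * 36 = 216
6^6 = (6^3)^2 = 216^2 = 46656
6^12 = (6^6)^2 = 46656^2 = 2176782336
6^24 = (6^12)^2 = 2176782336^2 = 4738381338321616896

Result: 4738381338321616896
Multiplications needed: 5 (5 lines after 6^1)

6^24 = 4738381338321616896. Using exponentiation by squaring, this requires 5 multiplications. The key idea: if the exponent is even, square the half-power; if odd, multiply by the base once.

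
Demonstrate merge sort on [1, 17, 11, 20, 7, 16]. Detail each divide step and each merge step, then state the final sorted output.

Merge sort trace:

Split: [1, 17, 11, 20, 7, 16] -> [1, 17, 11] and [20, 7, 16]
  Split: [1, 17, 11] -> [1] and [17, 11]
    Split: [17, 11] -> [17] and [11]
    Merge: [17] + [11] -> [11, 17]
  Merge: [1] + [11, 17] -> [1, 11, 17]
  Split: [20, 7, 16] -> [20] and [7, 16]
    Split: [7, 16] -> [7] and [16]
    Merge: [7] + [16] -> [7, 16]
  Merge: [20] + [7, 16] -> [7, 16, 20]
Merge: [1, 11, 17] + [7, 16, 20] -> [1, 7, 11, 16, 17, 20]

Final sorted array: [1, 7, 11, 16, 17, 20]

The merge sort proceeds by recursively splitting the array and merging sorted halves.
After all merges, the sorted array is [1, 7, 11, 16, 17, 20].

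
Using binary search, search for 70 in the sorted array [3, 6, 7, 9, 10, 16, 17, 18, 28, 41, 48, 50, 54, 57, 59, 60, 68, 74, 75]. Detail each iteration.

Binary search for 70 in [3, 6, 7, 9, 10, 16, 17, 18, 28, 41, 48, 50, 54, 57, 59, 60, 68, 74, 75]:

lo=0, hi=18, mid=9, arr[mid]=41 -> 41 < 70, search right half
lo=10, hi=18, mid=14, arr[mid]=59 -> 59 < 70, search right half
lo=15, hi=18, mid=16, arr[mid]=68 -> 68 < 70, search right half
lo=17, hi=18, mid=17, arr[mid]=74 -> 74 > 70, search left half
lo=17 > hi=16, target 70 not found

Binary search determines that 70 is not in the array after 4 comparisons. The search space was exhausted without finding the target.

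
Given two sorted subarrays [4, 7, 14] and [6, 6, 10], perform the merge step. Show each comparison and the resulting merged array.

Merging process:

Compare 4 vs 6: take 4 from left. Merged: [4]
Compare 7 vs 6: take 6 from right. Merged: [4, 6]
Compare 7 vs 6: take 6 from right. Merged: [4, 6, 6]
Compare 7 vs 10: take 7 from left. Merged: [4, 6, 6, 7]
Compare 14 vs 10: take 10 from right. Merged: [4, 6, 6, 7, 10]
Append remaining from left: [14]. Merged: [4, 6, 6, 7, 10, 14]

Final merged array: [4, 6, 6, 7, 10, 14]
Total comparisons: 5

The merged array is [4, 6, 6, 7, 10, 14], requiring 5 comparisons. The merge step runs in O(n) time where n is the total number of elements.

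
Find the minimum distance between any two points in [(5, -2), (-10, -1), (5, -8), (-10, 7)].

Computing all pairwise distances among 4 points:

d((5, -2), (-10, -1)) = 15.0333
d((5, -2), (5, -8)) = 6.0 <-- minimum
d((5, -2), (-10, 7)) = 17.4929
d((-10, -1), (5, -8)) = 16.5529
d((-10, -1), (-10, 7)) = 8.0
d((5, -8), (-10, 7)) = 21.2132

Closest pair: (5, -2) and (5, -8) with distance 6.0

The closest pair is (5, -2) and (5, -8) with Euclidean distance 6.0. For 4 points, brute-force pairwise comparison is shown above. For large n, the divide-and-conquer algorithm (sort by x, recurse on halves, check the dividing strip) achieves O(n log n).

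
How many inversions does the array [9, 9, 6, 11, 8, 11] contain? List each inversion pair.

Finding inversions in [9, 9, 6, 11, 8, 11]:

(0, 2): arr[0]=9 > arr[2]=6
(0, 4): arr[0]=9 > arr[4]=8
(1, 2): arr[1]=9 > arr[2]=6
(1, 4): arr[1]=9 > arr[4]=8
(3, 4): arr[3]=11 > arr[4]=8

Total inversions: 5

The array has 5 inversion(s): (0,2), (0,4), (1,2), (1,4), (3,4). Each pair (i,j) satisfies i < j and arr[i] > arr[j].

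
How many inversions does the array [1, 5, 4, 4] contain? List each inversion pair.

Finding inversions in [1, 5, 4, 4]:

(1, 2): arr[1]=5 > arr[2]=4
(1, 3): arr[1]=5 > arr[3]=4

Total inversions: 2

The array has 2 inversion(s): (1,2), (1,3). Each pair (i,j) satisfies i < j and arr[i] > arr[j].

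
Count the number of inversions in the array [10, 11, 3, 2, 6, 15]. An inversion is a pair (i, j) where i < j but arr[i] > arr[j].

Finding inversions in [10, 11, 3, 2, 6, 15]:

(0, 2): arr[0]=10 > arr[2]=3
(0, 3): arr[0]=10 > arr[3]=2
(0, 4): arr[0]=10 > arr[4]=6
(1, 2): arr[1]=11 > arr[2]=3
(1, 3): arr[1]=11 > arr[3]=2
(1, 4): arr[1]=11 > arr[4]=6
(2, 3): arr[2]=3 > arr[3]=2

Total inversions: 7

The array has 7 inversion(s): (0,2), (0,3), (0,4), (1,2), (1,3), (1,4), (2,3). Each pair (i,j) satisfies i < j and arr[i] > arr[j].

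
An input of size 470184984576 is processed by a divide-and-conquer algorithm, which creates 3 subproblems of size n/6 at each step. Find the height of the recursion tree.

For divide and conquer with division factor 6:

Problem sizes at each level:
Level 0: 470184984576
Level 1: 78364164096
Level 2: 13060694016
Level 3: 2176782336
Level 4: 362797056
Level 5: 60466176
Level 6: 10077696
Level 7: 1679616
Level 8: 279936
Level 9: 46656
Level 10: 7776
Level 11: 1296
Level 12: 216
Level 13: 36
Level 14: 6
Level 15: 1

The root is level 0 and the size-1 base case is level 15 (the tree spans levels 0 through 15, i.e. 16 levels counting the root), so the depth is the number of divisions: log_6(470184984576) = 15

The recursion tree depth is log_6(470184984576) = 15. At each level, the problem size is divided by 6, so it takes 15 divisions to reduce to a base case of size 1. The algorithm makes 3 recursive calls at each level.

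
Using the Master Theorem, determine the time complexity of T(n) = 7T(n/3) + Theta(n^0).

Master Theorem for T(n) = 7T(n/3) + O(n^0):

a = 7, b = 3, c = 0
log_b(a) = log_3(7) = 1.7712

Case 1: c = 0 < log_3(7) = 1.7712
T(n) = O(n^(log_3 7))

For T(n) = 7T(n/3) + O(n^0): log_3(7) = 1.7712. This is Case 1 of the Master Theorem (c < log_b(a), work dominated by leaves), giving O(n^(log_3 7)).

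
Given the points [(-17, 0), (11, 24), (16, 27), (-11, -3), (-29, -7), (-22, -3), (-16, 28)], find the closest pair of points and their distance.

Computing all pairwise distances among 7 points:

d((-17, 0), (11, 24)) = 36.8782
d((-17, 0), (16, 27)) = 42.638
d((-17, 0), (-11, -3)) = 6.7082
d((-17, 0), (-29, -7)) = 13.8924
d((-17, 0), (-22, -3)) = 5.831 <-- minimum
d((-17, 0), (-16, 28)) = 28.0179
d((11, 24), (16, 27)) = 5.831 <-- minimum
d((11, 24), (-11, -3)) = 34.8281
d((11, 24), (-29, -7)) = 50.6063
d((11, 24), (-22, -3)) = 42.638
d((11, 24), (-16, 28)) = 27.2947
d((16, 27), (-11, -3)) = 40.3609
d((16, 27), (-29, -7)) = 56.4004
d((16, 27), (-22, -3)) = 48.4149
d((16, 27), (-16, 28)) = 32.0156
d((-11, -3), (-29, -7)) = 18.4391
d((-11, -3), (-22, -3)) = 11.0
d((-11, -3), (-16, 28)) = 31.4006
d((-29, -7), (-22, -3)) = 8.0623
d((-29, -7), (-16, 28)) = 37.3363
d((-22, -3), (-16, 28)) = 31.5753

Minimum distance: 5.831 (tie among 2 pairs: (-17, 0) and (-22, -3); (11, 24) and (16, 27))

The minimum Euclidean distance is 5.831. There is a tie: 2 pairs achieve this minimum — (-17, 0) and (-22, -3); (11, 24) and (16, 27). Any of these is a valid closest pair. For 7 points, brute-force pairwise comparison is shown above. For large n, the divide-and-conquer algorithm (sort by x, recurse on halves, check the dividing strip) achieves O(n log n).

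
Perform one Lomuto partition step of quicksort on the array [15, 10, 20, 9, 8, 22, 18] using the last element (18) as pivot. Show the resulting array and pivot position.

Lomuto partition with pivot = 18:

Initial array: [15, 10, 20, 9, 8, 22, 18]

arr[0]=15 <= 18: swap with position 0, array becomes [15, 10, 20, 9, 8, 22, 18]
arr[1]=10 <= 18: swap with position 1, array becomes [15, 10, 20, 9, 8, 22, 18]
arr[2]=20 > 18: no swap
arr[3]=9 <= 18: swap with position 2, array becomes [15, 10, 9, 20, 8, 22, 18]
arr[4]=8 <= 18: swap with position 3, array becomes [15, 10, 9, 8, 20, 22, 18]
arr[5]=22 > 18: no swap

Place pivot at position 4: [15, 10, 9, 8, 18, 22, 20]
Pivot position: 4

After partitioning with pivot 18, the array becomes [15, 10, 9, 8, 18, 22, 20]. The pivot is placed at index 4. All elements to the left of the pivot are <= 18, and all elements to the right are > 18.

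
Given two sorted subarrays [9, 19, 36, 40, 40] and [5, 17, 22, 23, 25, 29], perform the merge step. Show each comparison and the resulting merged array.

Merging process:

Compare 9 vs 5: take 5 from right. Merged: [5]
Compare 9 vs 17: take 9 from left. Merged: [5, 9]
Compare 19 vs 17: take 17 from right. Merged: [5, 9, 17]
Compare 19 vs 22: take 19 from left. Merged: [5, 9, 17, 19]
Compare 36 vs 22: take 22 from right. Merged: [5, 9, 17, 19, 22]
Compare 36 vs 23: take 23 from right. Merged: [5, 9, 17, 19, 22, 23]
Compare 36 vs 25: take 25 from right. Merged: [5, 9, 17, 19, 22, 23, 25]
Compare 36 vs 29: take 29 from right. Merged: [5, 9, 17, 19, 22, 23, 25, 29]
Append remaining from left: [36, 40, 40]. Merged: [5, 9, 17, 19, 22, 23, 25, 29, 36, 40, 40]

Final merged array: [5, 9, 17, 19, 22, 23, 25, 29, 36, 40, 40]
Total comparisons: 8

The merged array is [5, 9, 17, 19, 22, 23, 25, 29, 36, 40, 40], requiring 8 comparisons. The merge step runs in O(n) time where n is the total number of elements.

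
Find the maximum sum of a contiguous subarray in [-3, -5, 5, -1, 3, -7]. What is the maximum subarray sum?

Using Kadane's algorithm on [-3, -5, 5, -1, 3, -7]:

Scanning through the array:
Position 1 (value -5): max_ending_here = -5, max_so_far = -3
Position 2 (value 5): max_ending_here = 5, max_so_far = 5
Position 3 (value -1): max_ending_here = 4, max_so_far = 5
Position 4 (value 3): max_ending_here = 7, max_so_far = 7
Position 5 (value -7): max_ending_here = 0, max_so_far = 7

Maximum subarray: [5, -1, 3]
Maximum sum: 7

The maximum subarray is [5, -1, 3] with sum 7. This subarray runs from index 2 to index 4.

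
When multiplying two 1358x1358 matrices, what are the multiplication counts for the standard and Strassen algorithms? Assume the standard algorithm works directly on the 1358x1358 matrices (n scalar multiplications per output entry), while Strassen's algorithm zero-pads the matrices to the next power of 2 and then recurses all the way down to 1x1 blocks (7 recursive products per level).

Matrix multiplication for 1358x1358 matrices:

Strassen's algorithm requires power-of-2 dimensions. Pad 1358x1358 to 2048x2048 (next power of 2).

Standard algorithm: 1358^3 = 2504374712 multiplications
Strassen's algorithm: 7^(log2(2048)) = 7^11 = 1977326743 multiplications
Savings: 2504374712 - 1977326743 = 527047969 multiplications

Standard: 2504374712 multiplications (1358^3). Strassen: 1977326743 multiplications (7^11, after padding to 2048x2048). Strassen reduces 8 recursive multiplications to 7 at each level.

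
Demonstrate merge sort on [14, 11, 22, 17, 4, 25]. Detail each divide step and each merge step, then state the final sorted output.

Merge sort trace:

Split: [14, 11, 22, 17, 4, 25] -> [14, 11, 22] and [17, 4, 25]
  Split: [14, 11, 22] -> [14] and [11, 22]
    Split: [11, 22] -> [11] and [22]
    Merge: [11] + [22] -> [11, 22]
  Merge: [14] + [11, 22] -> [11, 14, 22]
  Split: [17, 4, 25] -> [17] and [4, 25]
    Split: [4, 25] -> [4] and [25]
    Merge: [4] + [25] -> [4, 25]
  Merge: [17] + [4, 25] -> [4, 17, 25]
Merge: [11, 14, 22] + [4, 17, 25] -> [4, 11, 14, 17, 22, 25]

Final sorted array: [4, 11, 14, 17, 22, 25]

The merge sort proceeds by recursively splitting the array and merging sorted halves.
After all merges, the sorted array is [4, 11, 14, 17, 22, 25].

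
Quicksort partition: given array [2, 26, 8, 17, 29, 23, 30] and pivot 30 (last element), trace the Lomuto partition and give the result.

Lomuto partition with pivot = 30:

Initial array: [2, 26, 8, 17, 29, 23, 30]

arr[0]=2 <= 30: swap with position 0, array becomes [2, 26, 8, 17, 29, 23, 30]
arr[1]=26 <= 30: swap with position 1, array becomes [2, 26, 8, 17, 29, 23, 30]
arr[2]=8 <= 30: swap with position 2, array becomes [2, 26, 8, 17, 29, 23, 30]
arr[3]=17 <= 30: swap with position 3, array becomes [2, 26, 8, 17, 29, 23, 30]
arr[4]=29 <= 30: swap with position 4, array becomes [2, 26, 8, 17, 29, 23, 30]
arr[5]=23 <= 30: swap with position 5, array becomes [2, 26, 8, 17, 29, 23, 30]

Place pivot at position 6: [2, 26, 8, 17, 29, 23, 30]
Pivot position: 6

After partitioning with pivot 30, the array becomes [2, 26, 8, 17, 29, 23, 30]. The pivot is placed at index 6. All elements to the left of the pivot are <= 30, and all elements to the right are > 30.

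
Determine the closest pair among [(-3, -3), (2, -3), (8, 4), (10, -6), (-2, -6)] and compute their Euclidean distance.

Computing all pairwise distances among 5 points:

d((-3, -3), (2, -3)) = 5.0
d((-3, -3), (8, 4)) = 13.0384
d((-3, -3), (10, -6)) = 13.3417
d((-3, -3), (-2, -6)) = 3.1623 <-- minimum
d((2, -3), (8, 4)) = 9.2195
d((2, -3), (10, -6)) = 8.544
d((2, -3), (-2, -6)) = 5.0
d((8, 4), (10, -6)) = 10.198
d((8, 4), (-2, -6)) = 14.1421
d((10, -6), (-2, -6)) = 12.0

Closest pair: (-3, -3) and (-2, -6) with distance 3.1623

The closest pair is (-3, -3) and (-2, -6) with Euclidean distance 3.1623. For 5 points, brute-force pairwise comparison is shown above. For large n, the divide-and-conquer algorithm (sort by x, recurse on halves, check the dividing strip) achieves O(n log n).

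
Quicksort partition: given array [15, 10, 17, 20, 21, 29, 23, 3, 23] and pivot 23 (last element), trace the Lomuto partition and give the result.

Lomuto partition with pivot = 23:

Initial array: [15, 10, 17, 20, 21, 29, 23, 3, 23]

arr[0]=15 <= 23: swap with position 0, array becomes [15, 10, 17, 20, 21, 29, 23, 3, 23]
arr[1]=10 <= 23: swap with position 1, array becomes [15, 10, 17, 20, 21, 29, 23, 3, 23]
arr[2]=17 <= 23: swap with position 2, array becomes [15, 10, 17, 20, 21, 29, 23, 3, 23]
arr[3]=20 <= 23: swap with position 3, array becomes [15, 10, 17, 20, 21, 29, 23, 3, 23]
arr[4]=21 <= 23: swap with position 4, array becomes [15, 10, 17, 20, 21, 29, 23, 3, 23]
arr[5]=29 > 23: no swap
arr[6]=23 <= 23: swap with position 5, array becomes [15, 10, 17, 20, 21, 23, 29, 3, 23]
arr[7]=3 <= 23: swap with position 6, array becomes [15, 10, 17, 20, 21, 23, 3, 29, 23]

Place pivot at position 7: [15, 10, 17, 20, 21, 23, 3, 23, 29]
Pivot position: 7

After partitioning with pivot 23, the array becomes [15, 10, 17, 20, 21, 23, 3, 23, 29]. The pivot is placed at index 7. All elements to the left of the pivot are <= 23, and all elements to the right are > 23.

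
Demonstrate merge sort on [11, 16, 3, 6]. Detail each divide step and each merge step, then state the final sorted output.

Merge sort trace:

Split: [11, 16, 3, 6] -> [11, 16] and [3, 6]
  Split: [11, 16] -> [11] and [16]
  Merge: [11] + [16] -> [11, 16]
  Split: [3, 6] -> [3] and [6]
  Merge: [3] + [6] -> [3, 6]
Merge: [11, 16] + [3, 6] -> [3, 6, 11, 16]

Final sorted array: [3, 6, 11, 16]

The merge sort proceeds by recursively splitting the array and merging sorted halves.
After all merges, the sorted array is [3, 6, 11, 16].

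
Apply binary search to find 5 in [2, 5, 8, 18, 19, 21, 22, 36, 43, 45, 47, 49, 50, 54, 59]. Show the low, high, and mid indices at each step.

Binary search for 5 in [2, 5, 8, 18, 19, 21, 22, 36, 43, 45, 47, 49, 50, 54, 59]:

lo=0, hi=14, mid=7, arr[mid]=36 -> 36 > 5, search left half
lo=0, hi=6, mid=3, arr[mid]=18 -> 18 > 5, search left half
lo=0, hi=2, mid=1, arr[mid]=5 -> Found target at index 1!

Binary search finds 5 at index 1 after 3 comparisons. The search repeatedly halves the search space by comparing with the middle element.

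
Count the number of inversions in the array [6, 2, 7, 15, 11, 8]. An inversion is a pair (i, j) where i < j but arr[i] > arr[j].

Finding inversions in [6, 2, 7, 15, 11, 8]:

(0, 1): arr[0]=6 > arr[1]=2
(3, 4): arr[3]=15 > arr[4]=11
(3, 5): arr[3]=15 > arr[5]=8
(4, 5): arr[4]=11 > arr[5]=8

Total inversions: 4

The array has 4 inversion(s): (0,1), (3,4), (3,5), (4,5). Each pair (i,j) satisfies i < j and arr[i] > arr[j].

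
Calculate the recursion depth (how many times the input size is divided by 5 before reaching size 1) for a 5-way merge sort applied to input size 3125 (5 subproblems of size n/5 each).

For divide and conquer with division factor 5:

Problem sizes at each level:
Level 0: 3125
Level 1: 625
Level 2: 125
Level 3: 25
Level 4: 5
Level 5: 1

The root is level 0 and the size-1 base case is level 5 (the tree spans levels 0 through 5, i.e. 6 levels counting the root), so the depth is the number of divisions: log_5(3125) = 5

The recursion tree depth is log_5(3125) = 5. At each level, the problem size is divided by 5, so it takes 5 divisions to reduce to a base case of size 1. The algorithm makes 5 recursive calls at each level.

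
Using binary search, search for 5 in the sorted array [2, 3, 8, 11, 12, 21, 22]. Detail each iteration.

Binary search for 5 in [2, 3, 8, 11, 12, 21, 22]:

lo=0, hi=6, mid=3, arr[mid]=11 -> 11 > 5, search left half
lo=0, hi=2, mid=1, arr[mid]=3 -> 3 < 5, search right half
lo=2, hi=2, mid=2, arr[mid]=8 -> 8 > 5, search left half
lo=2 > hi=1, target 5 not found

Binary search determines that 5 is not in the array after 3 comparisons. The search space was exhausted without finding the target.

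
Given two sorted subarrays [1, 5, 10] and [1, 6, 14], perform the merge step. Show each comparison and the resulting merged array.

Merging process:

Compare 1 vs 1: take 1 from left. Merged: [1]
Compare 5 vs 1: take 1 from right. Merged: [1, 1]
Compare 5 vs 6: take 5 from left. Merged: [1, 1, 5]
Compare 10 vs 6: take 6 from right. Merged: [1, 1, 5, 6]
Compare 10 vs 14: take 10 from left. Merged: [1, 1, 5, 6, 10]
Append remaining from right: [14]. Merged: [1, 1, 5, 6, 10, 14]

Final merged array: [1, 1, 5, 6, 10, 14]
Total comparisons: 5

The merged array is [1, 1, 5, 6, 10, 14], requiring 5 comparisons. The merge step runs in O(n) time where n is the total number of elements.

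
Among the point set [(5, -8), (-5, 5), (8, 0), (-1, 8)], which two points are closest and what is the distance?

Computing all pairwise distances among 4 points:

d((5, -8), (-5, 5)) = 16.4012
d((5, -8), (8, 0)) = 8.544
d((5, -8), (-1, 8)) = 17.088
d((-5, 5), (8, 0)) = 13.9284
d((-5, 5), (-1, 8)) = 5.0 <-- minimum
d((8, 0), (-1, 8)) = 12.0416

Closest pair: (-5, 5) and (-1, 8) with distance 5.0

The closest pair is (-5, 5) and (-1, 8) with Euclidean distance 5.0. For 4 points, brute-force pairwise comparison is shown above. For large n, the divide-and-conquer algorithm (sort by x, recurse on halves, check the dividing strip) achieves O(n log n).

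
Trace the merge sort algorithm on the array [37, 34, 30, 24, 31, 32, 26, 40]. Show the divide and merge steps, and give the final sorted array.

Merge sort trace:

Split: [37, 34, 30, 24, 31, 32, 26, 40] -> [37, 34, 30, 24] and [31, 32, 26, 40]
  Split: [37, 34, 30, 24] -> [37, 34] and [30, 24]
    Split: [37, 34] -> [37] and [34]
    Merge: [37] + [34] -> [34, 37]
    Split: [30, 24] -> [30] and [24]
    Merge: [30] + [24] -> [24, 30]
  Merge: [34, 37] + [24, 30] -> [24, 30, 34, 37]
  Split: [31, 32, 26, 40] -> [31, 32] and [26, 40]
    Split: [31, 32] -> [31] and [32]
    Merge: [31] + [32] -> [31, 32]
    Split: [26, 40] -> [26] and [40]
    Merge: [26] + [40] -> [26, 40]
  Merge: [31, 32] + [26, 40] -> [26, 31, 32, 40]
Merge: [24, 30, 34, 37] + [26, 31, 32, 40] -> [24, 26, 30, 31, 32, 34, 37, 40]

Final sorted array: [24, 26, 30, 31, 32, 34, 37, 40]

The merge sort proceeds by recursively splitting the array and merging sorted halves.
After all merges, the sorted array is [24, 26, 30, 31, 32, 34, 37, 40].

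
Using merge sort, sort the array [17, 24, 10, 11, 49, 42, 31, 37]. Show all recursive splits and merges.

Merge sort trace:

Split: [17, 24, 10, 11, 49, 42, 31, 37] -> [17, 24, 10, 11] and [49, 42, 31, 37]
  Split: [17, 24, 10, 11] -> [17, 24] and [10, 11]
    Split: [17, 24] -> [17] and [24]
    Merge: [17] + [24] -> [17, 24]
    Split: [10, 11] -> [10] and [11]
    Merge: [10] + [11] -> [10, 11]
  Merge: [17, 24] + [10, 11] -> [10, 11, 17, 24]
  Split: [49, 42, 31, 37] -> [49, 42] and [31, 37]
    Split: [49, 42] -> [49] and [42]
    Merge: [49] + [42] -> [42, 49]
    Split: [31, 37] -> [31] and [37]
    Merge: [31] + [37] -> [31, 37]
  Merge: [42, 49] + [31, 37] -> [31, 37, 42, 49]
Merge: [10, 11, 17, 24] + [31, 37, 42, 49] -> [10, 11, 17, 24, 31, 37, 42, 49]

Final sorted array: [10, 11, 17, 24, 31, 37, 42, 49]

The merge sort proceeds by recursively splitting the array and merging sorted halves.
After all merges, the sorted array is [10, 11, 17, 24, 31, 37, 42, 49].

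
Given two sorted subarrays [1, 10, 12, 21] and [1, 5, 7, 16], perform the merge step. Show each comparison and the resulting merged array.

Merging process:

Compare 1 vs 1: take 1 from left. Merged: [1]
Compare 10 vs 1: take 1 from right. Merged: [1, 1]
Compare 10 vs 5: take 5 from right. Merged: [1, 1, 5]
Compare 10 vs 7: take 7 from right. Merged: [1, 1, 5, 7]
Compare 10 vs 16: take 10 from left. Merged: [1, 1, 5, 7, 10]
Compare 12 vs 16: take 12 from left. Merged: [1, 1, 5, 7, 10, 12]
Compare 21 vs 16: take 16 from right. Merged: [1, 1, 5, 7, 10, 12, 16]
Append remaining from left: [21]. Merged: [1, 1, 5, 7, 10, 12, 16, 21]

Final merged array: [1, 1, 5, 7, 10, 12, 16, 21]
Total comparisons: 7

The merged array is [1, 1, 5, 7, 10, 12, 16, 21], requiring 7 comparisons. The merge step runs in O(n) time where n is the total number of elements.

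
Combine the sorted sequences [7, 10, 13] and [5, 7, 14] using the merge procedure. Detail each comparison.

Merging process:

Compare 7 vs 5: take 5 from right. Merged: [5]
Compare 7 vs 7: take 7 from left. Merged: [5, 7]
Compare 10 vs 7: take 7 from right. Merged: [5, 7, 7]
Compare 10 vs 14: take 10 from left. Merged: [5, 7, 7, 10]
Compare 13 vs 14: take 13 from left. Merged: [5, 7, 7, 10, 13]
Append remaining from right: [14]. Merged: [5, 7, 7, 10, 13, 14]

Final merged array: [5, 7, 7, 10, 13, 14]
Total comparisons: 5

The merged array is [5, 7, 7, 10, 13, 14], requiring 5 comparisons. The merge step runs in O(n) time where n is the total number of elements.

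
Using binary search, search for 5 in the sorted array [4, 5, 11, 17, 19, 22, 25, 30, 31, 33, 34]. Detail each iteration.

Binary search for 5 in [4, 5, 11, 17, 19, 22, 25, 30, 31, 33, 34]:

lo=0, hi=10, mid=5, arr[mid]=22 -> 22 > 5, search left half
lo=0, hi=4, mid=2, arr[mid]=11 -> 11 > 5, search left half
lo=0, hi=1, mid=0, arr[mid]=4 -> 4 < 5, search right half
lo=1, hi=1, mid=1, arr[mid]=5 -> Found target at index 1!

Binary search finds 5 at index 1 after 4 comparisons. The search repeatedly halves the search space by comparing with the middle element.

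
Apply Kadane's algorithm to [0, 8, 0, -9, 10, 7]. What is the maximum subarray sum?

Using Kadane's algorithm on [0, 8, 0, -9, 10, 7]:

Scanning through the array:
Position 1 (value 8): max_ending_here = 8, max_so_far = 8
Position 2 (value 0): max_ending_here = 8, max_so_far = 8
Position 3 (value -9): max_ending_here = -1, max_so_far = 8
Position 4 (value 10): max_ending_here = 10, max_so_far = 10
Position 5 (value 7): max_ending_here = 17, max_so_far = 17

Maximum subarray: [10, 7]
Maximum sum: 17

The maximum subarray is [10, 7] with sum 17. This subarray runs from index 4 to index 5.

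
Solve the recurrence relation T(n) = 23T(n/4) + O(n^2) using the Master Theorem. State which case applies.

Master Theorem for T(n) = 23T(n/4) + O(n^2):

a = 23, b = 4, c = 2
log_b(a) = log_4(23) = 2.2618

Case 1: c = 2 < log_4(23) = 2.2618
T(n) = O(n^(log_4 23))

For T(n) = 23T(n/4) + O(n^2): log_4(23) = 2.2618. This is Case 1 of the Master Theorem (c < log_b(a), work dominated by leaves), giving O(n^(log_4 23)).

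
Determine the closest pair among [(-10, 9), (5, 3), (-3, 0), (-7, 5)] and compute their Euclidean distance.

Computing all pairwise distances among 4 points:

d((-10, 9), (5, 3)) = 16.1555
d((-10, 9), (-3, 0)) = 11.4018
d((-10, 9), (-7, 5)) = 5.0 <-- minimum
d((5, 3), (-3, 0)) = 8.544
d((5, 3), (-7, 5)) = 12.1655
d((-3, 0), (-7, 5)) = 6.4031

Closest pair: (-10, 9) and (-7, 5) with distance 5.0

The closest pair is (-10, 9) and (-7, 5) with Euclidean distance 5.0. For 4 points, brute-force pairwise comparison is shown above. For large n, the divide-and-conquer algorithm (sort by x, recurse on halves, check the dividing strip) achieves O(n log n).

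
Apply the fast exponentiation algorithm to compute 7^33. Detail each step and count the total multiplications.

Computing 7^33 by squaring (build up from 7^1; each line after the first costs one multiplication):

7^1 = 7
7^2 = (7^1)^2 = 7^2 = 49
7^4 = (7^2)^2 = 49^2 = 2401
7^8 = (7^4)^2 = 2401^2 = 5764801
7^16 = (7^8)^2 = 5764801^2 = 33232930569601
7^32 = (7^16)^2 = 33232930569601^2 = 1104427674243920646305299201
7^33 = 7 * 7^32 = 7 * 1104427674243920646305299201 = 7730993719707444524137094407

Result: 7730993719707444524137094407
Multiplications needed: 6 (6 lines after 7^1)

7^33 = 7730993719707444524137094407. Using exponentiation by squaring, this requires 6 multiplications. The key idea: if the exponent is even, square the half-power; if odd, multiply by the base once.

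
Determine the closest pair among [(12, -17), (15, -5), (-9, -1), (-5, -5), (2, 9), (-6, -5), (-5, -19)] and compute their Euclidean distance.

Computing all pairwise distances among 7 points:

d((12, -17), (15, -5)) = 12.3693
d((12, -17), (-9, -1)) = 26.4008
d((12, -17), (-5, -5)) = 20.8087
d((12, -17), (2, 9)) = 27.8568
d((12, -17), (-6, -5)) = 21.6333
d((12, -17), (-5, -19)) = 17.1172
d((15, -5), (-9, -1)) = 24.3311
d((15, -5), (-5, -5)) = 20.0
d((15, -5), (2, 9)) = 19.105
d((15, -5), (-6, -5)) = 21.0
d((15, -5), (-5, -19)) = 24.4131
d((-9, -1), (-5, -5)) = 5.6569
d((-9, -1), (2, 9)) = 14.8661
d((-9, -1), (-6, -5)) = 5.0
d((-9, -1), (-5, -19)) = 18.4391
d((-5, -5), (2, 9)) = 15.6525
d((-5, -5), (-6, -5)) = 1.0 <-- minimum
d((-5, -5), (-5, -19)) = 14.0
d((2, 9), (-6, -5)) = 16.1245
d((2, 9), (-5, -19)) = 28.8617
d((-6, -5), (-5, -19)) = 14.0357

Closest pair: (-5, -5) and (-6, -5) with distance 1.0

The closest pair is (-5, -5) and (-6, -5) with Euclidean distance 1.0. For 7 points, brute-force pairwise comparison is shown above. For large n, the divide-and-conquer algorithm (sort by x, recurse on halves, check the dividing strip) achieves O(n log n).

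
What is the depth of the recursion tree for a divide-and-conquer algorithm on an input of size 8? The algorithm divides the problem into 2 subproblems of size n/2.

For divide and conquer with division factor 2:

Problem sizes at each level:
Level 0: 8
Level 1: 4
Level 2: 2
Level 3: 1

The root is level 0 and the size-1 base case is level 3 (the tree spans levels 0 through 3, i.e. 4 levels counting the root), so the depth is the number of divisions: log_2(8) = 3

The recursion tree depth is log_2(8) = 3. At each level, the problem size is divided by 2, so it takes 3 divisions to reduce to a base case of size 1. The algorithm makes 2 recursive calls at each level.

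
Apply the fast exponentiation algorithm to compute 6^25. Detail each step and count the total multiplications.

Computing 6^25 by squaring (build up from 6^1; each line after the first costs one multiplication):

6^1 = 6
6^2 = (6^1)^2 = 6^2 = 36
6^3 = 6 * 6^2 = 6 * 36 = 216
6^6 = (6^3)^2 = 216^2 = 46656
6^12 = (6^6)^2 = 46656^2 = 2176782336
6^24 = (6^12)^2 = 2176782336^2 = 4738381338321616896
6^25 = 6 * 6^24 = 6 * 4738381338321616896 = 28430288029929701376

Result: 28430288029929701376
Multiplications needed: 6 (6 lines after 6^1)

6^25 = 28430288029929701376. Using exponentiation by squaring, this requires 6 multiplications. The key idea: if the exponent is even, square the half-power; if odd, multiply by the base once.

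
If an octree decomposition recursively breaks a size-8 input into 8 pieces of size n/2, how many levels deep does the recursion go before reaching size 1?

For divide and conquer with division factor 2:

Problem sizes at each level:
Level 0: 8
Level 1: 4
Level 2: 2
Level 3: 1

The root is level 0 and the size-1 base case is level 3 (the tree spans levels 0 through 3, i.e. 4 levels counting the root), so the depth is the number of divisions: log_2(8) = 3

The recursion tree depth is log_2(8) = 3. At each level, the problem size is divided by 2, so it takes 3 divisions to reduce to a base case of size 1. The algorithm makes 8 recursive calls at each level.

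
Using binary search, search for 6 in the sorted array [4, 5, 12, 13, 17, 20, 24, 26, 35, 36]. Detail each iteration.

Binary search for 6 in [4, 5, 12, 13, 17, 20, 24, 26, 35, 36]:

lo=0, hi=9, mid=4, arr[mid]=17 -> 17 > 6, search left half
lo=0, hi=3, mid=1, arr[mid]=5 -> 5 < 6, search right half
lo=2, hi=3, mid=2, arr[mid]=12 -> 12 > 6, search left half
lo=2 > hi=1, target 6 not found

Binary search determines that 6 is not in the array after 3 comparisons. The search space was exhausted without finding the target.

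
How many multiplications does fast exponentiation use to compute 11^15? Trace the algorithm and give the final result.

Computing 11^15 by squaring (build up from 11^1; each line after the first costs one multiplication):

11^1 = 11
11^2 = (11^1)^2 = 11^2 = 121
11^3 = 11 * 11^2 = 11 * 121 = 1331
11^6 = (11^3)^2 = 1331^2 = 1771561
11^7 = 11 * 11^6 = 11 * 1771561 = 19487171
11^14 = (11^7)^2 = 19487171^2 = 379749833583241
11^15 = 11 * 11^14 = 11 * 379749833583241 = 4177248169415651

Result: 4177248169415651
Multiplications needed: 6 (6 lines after 11^1)

11^15 = 4177248169415651. Using exponentiation by squaring, this requires 6 multiplications. The key idea: if the exponent is even, square the half-power; if odd, multiply by the base once.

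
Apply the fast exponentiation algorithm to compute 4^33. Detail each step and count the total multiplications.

Computing 4^33 by squaring (build up from 4^1; each line after the first costs one multiplication):

4^1 = 4
4^2 = (4^1)^2 = 4^2 = 16
4^4 = (4^2)^2 = 16^2 = 256
4^8 = (4^4)^2 = 256^2 = 65536
4^16 = (4^8)^2 = 65536^2 = 4294967296
4^32 = (4^16)^2 = 4294967296^2 = 18446744073709551616
4^33 = 4 * 4^32 = 4 * 18446744073709551616 = 73786976294838206464

Result: 73786976294838206464
Multiplications needed: 6 (6 lines after 4^1)

4^33 = 73786976294838206464. Using exponentiation by squaring, this requires 6 multiplications. The key idea: if the exponent is even, square the half-power; if odd, multiply by the base once.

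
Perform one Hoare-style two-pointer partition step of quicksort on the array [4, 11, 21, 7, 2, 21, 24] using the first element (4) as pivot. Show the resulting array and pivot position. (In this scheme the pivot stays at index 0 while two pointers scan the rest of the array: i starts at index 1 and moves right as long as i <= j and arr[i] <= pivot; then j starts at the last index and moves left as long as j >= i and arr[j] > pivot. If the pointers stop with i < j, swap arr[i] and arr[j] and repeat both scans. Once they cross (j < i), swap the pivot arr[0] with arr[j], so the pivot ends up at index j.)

Hoare-style two-pointer partition with pivot = 4:

Initial array: [4, 11, 21, 7, 2, 21, 24]

Pointers start at i = 1, j = 6.
i stops at index 1 (arr[1]=11 > 4), j stops at index 4 (arr[4]=2 <= 4): swap arr[1] and arr[4], array becomes [4, 2, 21, 7, 11, 21, 24]
i ends at 2, j ends at 1: the pointers have crossed (j < i), so scanning stops.

Swap pivot arr[0] with arr[1] to place pivot at position 1: [2, 4, 21, 7, 11, 21, 24]
Pivot position: 1

After partitioning with pivot 4, the array becomes [2, 4, 21, 7, 11, 21, 24]. The pivot is placed at index 1. All elements to the left of the pivot are <= 4, and all elements to the right are > 4.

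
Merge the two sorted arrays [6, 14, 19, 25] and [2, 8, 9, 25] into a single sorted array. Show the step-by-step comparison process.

Merging process:

Compare 6 vs 2: take 2 from right. Merged: [2]
Compare 6 vs 8: take 6 from left. Merged: [2, 6]
Compare 14 vs 8: take 8 from right. Merged: [2, 6, 8]
Compare 14 vs 9: take 9 from right. Merged: [2, 6, 8, 9]
Compare 14 vs 25: take 14 from left. Merged: [2, 6, 8, 9, 14]
Compare 19 vs 25: take 19 from left. Merged: [2, 6, 8, 9, 14, 19]
Compare 25 vs 25: take 25 from left. Merged: [2, 6, 8, 9, 14, 19, 25]
Append remaining from right: [25]. Merged: [2, 6, 8, 9, 14, 19, 25, 25]

Final merged array: [2, 6, 8, 9, 14, 19, 25, 25]
Total comparisons: 7

The merged array is [2, 6, 8, 9, 14, 19, 25, 25], requiring 7 comparisons. The merge step runs in O(n) time where n is the total number of elements.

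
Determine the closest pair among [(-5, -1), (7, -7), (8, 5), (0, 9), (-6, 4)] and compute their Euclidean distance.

Computing all pairwise distances among 5 points:

d((-5, -1), (7, -7)) = 13.4164
d((-5, -1), (8, 5)) = 14.3178
d((-5, -1), (0, 9)) = 11.1803
d((-5, -1), (-6, 4)) = 5.099 <-- minimum
d((7, -7), (8, 5)) = 12.0416
d((7, -7), (0, 9)) = 17.4642
d((7, -7), (-6, 4)) = 17.0294
d((8, 5), (0, 9)) = 8.9443
d((8, 5), (-6, 4)) = 14.0357
d((0, 9), (-6, 4)) = 7.8102

Closest pair: (-5, -1) and (-6, 4) with distance 5.099

The closest pair is (-5, -1) and (-6, 4) with Euclidean distance 5.099. For 5 points, brute-force pairwise comparison is shown above. For large n, the divide-and-conquer algorithm (sort by x, recurse on halves, check the dividing strip) achieves O(n log n).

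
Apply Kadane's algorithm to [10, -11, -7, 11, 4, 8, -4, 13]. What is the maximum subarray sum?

Using Kadane's algorithm on [10, -11, -7, 11, 4, 8, -4, 13]:

Scanning through the array:
Position 1 (value -11): max_ending_here = -1, max_so_far = 10
Position 2 (value -7): max_ending_here = -7, max_so_far = 10
Position 3 (value 11): max_ending_here = 11, max_so_far = 11
Position 4 (value 4): max_ending_here = 15, max_so_far = 15
Position 5 (value 8): max_ending_here = 23, max_so_far = 23
Position 6 (value -4): max_ending_here = 19, max_so_far = 23
Position 7 (value 13): max_ending_here = 32, max_so_far = 32

Maximum subarray: [11, 4, 8, -4, 13]
Maximum sum: 32

The maximum subarray is [11, 4, 8, -4, 13] with sum 32. This subarray runs from index 3 to index 7.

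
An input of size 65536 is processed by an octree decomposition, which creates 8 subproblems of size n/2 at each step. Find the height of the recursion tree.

For divide and conquer with division factor 2:

Problem sizes at each level:
Level 0: 65536
Level 1: 32768
Level 2: 16384
Level 3: 8192
Level 4: 4096
Level 5: 2048
Level 6: 1024
Level 7: 512
Level 8: 256
Level 9: 128
Level 10: 64
Level 11: 32
Level 12: 16
Level 13: 8
Level 14: 4
Level 15: 2
Level 16: 1

The root is level 0 and the size-1 base case is level 16 (the tree spans levels 0 through 16, i.e. 17 levels counting the root), so the depth is the number of divisions: log_2(65536) = 16

The recursion tree depth is log_2(65536) = 16. At each level, the problem size is divided by 2, so it takes 16 divisions to reduce to a base case of size 1. The algorithm makes 8 recursive calls at each level.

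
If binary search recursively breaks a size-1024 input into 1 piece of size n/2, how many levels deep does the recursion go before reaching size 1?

For divide and conquer with division factor 2:

Problem sizes at each level:
Level 0: 1024
Level 1: 512
Level 2: 256
Level 3: 128
Level 4: 64
Level 5: 32
Level 6: 16
Level 7: 8
Level 8: 4
Level 9: 2
Level 10: 1

The root is level 0 and the size-1 base case is level 10 (the tree spans levels 0 through 10, i.e. 11 levels counting the root), so the depth is the number of divisions: log_2(1024) = 10

The recursion tree depth is log_2(1024) = 10. At each level, the problem size is divided by 2, so it takes 10 divisions to reduce to a base case of size 1. The algorithm makes 1 recursive call at each level.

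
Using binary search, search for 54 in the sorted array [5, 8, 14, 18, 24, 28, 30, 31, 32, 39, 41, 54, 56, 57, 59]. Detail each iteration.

Binary search for 54 in [5, 8, 14, 18, 24, 28, 30, 31, 32, 39, 41, 54, 56, 57, 59]:

lo=0, hi=14, mid=7, arr[mid]=31 -> 31 < 54, search right half
lo=8, hi=14, mid=11, arr[mid]=54 -> Found target at index 11!

Binary search finds 54 at index 11 after 2 comparisons. The search repeatedly halves the search space by comparing with the middle element.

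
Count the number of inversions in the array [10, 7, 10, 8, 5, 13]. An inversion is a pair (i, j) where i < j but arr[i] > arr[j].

Finding inversions in [10, 7, 10, 8, 5, 13]:

(0, 1): arr[0]=10 > arr[1]=7
(0, 3): arr[0]=10 > arr[3]=8
(0, 4): arr[0]=10 > arr[4]=5
(1, 4): arr[1]=7 > arr[4]=5
(2, 3): arr[2]=10 > arr[3]=8
(2, 4): arr[2]=10 > arr[4]=5
(3, 4): arr[3]=8 > arr[4]=5

Total inversions: 7

The array has 7 inversion(s): (0,1), (0,3), (0,4), (1,4), (2,3), (2,4), (3,4). Each pair (i,j) satisfies i < j and arr[i] > arr[j].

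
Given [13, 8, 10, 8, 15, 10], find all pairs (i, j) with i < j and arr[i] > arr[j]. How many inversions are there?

Finding inversions in [13, 8, 10, 8, 15, 10]:

(0, 1): arr[0]=13 > arr[1]=8
(0, 2): arr[0]=13 > arr[2]=10
(0, 3): arr[0]=13 > arr[3]=8
(0, 5): arr[0]=13 > arr[5]=10
(2, 3): arr[2]=10 > arr[3]=8
(4, 5): arr[4]=15 > arr[5]=10

Total inversions: 6

The array has 6 inversion(s): (0,1), (0,2), (0,3), (0,5), (2,3), (4,5). Each pair (i,j) satisfies i < j and arr[i] > arr[j].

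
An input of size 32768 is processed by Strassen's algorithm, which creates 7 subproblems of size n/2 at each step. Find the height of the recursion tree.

For divide and conquer with division factor 2:

Problem sizes at each level:
Level 0: 32768
Level 1: 16384
Level 2: 8192
Level 3: 4096
Level 4: 2048
Level 5: 1024
Level 6: 512
Level 7: 256
Level 8: 128
Level 9: 64
Level 10: 32
Level 11: 16
Level 12: 8
Level 13: 4
Level 14: 2
Level 15: 1

The root is level 0 and the size-1 base case is level 15 (the tree spans levels 0 through 15, i.e. 16 levels counting the root), so the depth is the number of divisions: log_2(32768) = 15

The recursion tree depth is log_2(32768) = 15. At each level, the problem size is divided by 2, so it takes 15 divisions to reduce to a base case of size 1. The algorithm makes 7 recursive calls at each level.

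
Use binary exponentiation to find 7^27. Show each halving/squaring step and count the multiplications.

Computing 7^27 by squaring (build up from 7^1; each line after the first costs one multiplication):

7^1 = 7
7^2 = (7^1)^2 = 7^2 = 49
7^3 = 7 * 7^2 = 7 * 49 = 343
7^6 = (7^3)^2 = 343^2 = 117649
7^12 = (7^6)^2 = 117649^2 = 13841287201
7^13 = 7 * 7^12 = 7 * 13841287201 = 96889010407
7^26 = (7^13)^2 = 96889010407^2 = 9387480337647754305649
7^27 = 7 * 7^26 = 7 * 9387480337647754305649 = 65712362363534280139543

Result: 65712362363534280139543
Multiplications needed: 7 (7 lines after 7^1)

7^27 = 65712362363534280139543. Using exponentiation by squaring, this requires 7 multiplications. The key idea: if the exponent is even, square the half-power; if odd, multiply by the base once.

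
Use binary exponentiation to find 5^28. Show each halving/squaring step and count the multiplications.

Computing 5^28 by squaring (build up from 5^1; each line after the first costs one multiplication):

5^1 = 5
5^2 = (5^1)^2 = 5^2 = 25
5^3 = 5 * 5^2 = 5 * 25 = 125
5^6 = (5^3)^2 = 125^2 = 15625
5^7 = 5 * 5^6 = 5 * 15625 = 78125
5^14 = (5^7)^2 = 78125^2 = 6103515625
5^28 = (5^14)^2 = 6103515625^2 = 37252902984619140625

Result: 37252902984619140625
Multiplications needed: 6 (6 lines after 5^1)

5^28 = 37252902984619140625. Using exponentiation by squaring, this requires 6 multiplications. The key idea: if the exponent is even, square the half-power; if odd, multiply by the base once.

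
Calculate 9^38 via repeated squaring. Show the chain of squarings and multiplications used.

Computing 9^38 by squaring (build up from 9^1; each line after the first costs one multiplication):

9^1 = 9
9^2 = (9^1)^2 = 9^2 = 81
9^4 = (9^2)^2 = 81^2 = 6561
9^8 = (9^4)^2 = 6561^2 = 43046721
9^9 = 9 * 9^8 = 9 * 43046721 = 387420489
9^18 = (9^9)^2 = 387420489^2 = 150094635296999121
9^19 = 9 * 9^18 = 9 * 150094635296999121 = 1350851717672992089
9^38 = (9^19)^2 = 1350851717672992089^2 = 1824800363140073127359051977856583921

Result: 1824800363140073127359051977856583921
Multiplications needed: 7 (7 lines after 9^1)

9^38 = 1824800363140073127359051977856583921. Using exponentiation by squaring, this requires 7 multiplications. The key idea: if the exponent is even, square the half-power; if odd, multiply by the base once.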